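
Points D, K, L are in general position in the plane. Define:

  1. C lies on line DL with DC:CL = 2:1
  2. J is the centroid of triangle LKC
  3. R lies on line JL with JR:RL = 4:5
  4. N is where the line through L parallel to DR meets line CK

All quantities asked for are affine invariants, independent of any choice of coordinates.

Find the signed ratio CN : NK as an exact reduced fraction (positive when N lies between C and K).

CN:NK = -5/76

Assign D = (0, 0), K = (1, 0), L = (0, 1) — the answer is frame-independent, so this choice is without loss of generality.
1. C lies on line DL with DC:CL = 2:1 ⇒ C = (0, 2/3)
2. J is the centroid of triangle LKC ⇒ J = (1/3, 5/9)
3. R lies on line JL with JR:RL = 4:5 ⇒ R = (5/27, 61/81)
4. N is where the line through L parallel to DR meets line CK ⇒ N = (-5/71, 152/213)
N = C + t·(K−C) with t = -5/71, so CN:NK = t:(1−t) = -5/71:76/71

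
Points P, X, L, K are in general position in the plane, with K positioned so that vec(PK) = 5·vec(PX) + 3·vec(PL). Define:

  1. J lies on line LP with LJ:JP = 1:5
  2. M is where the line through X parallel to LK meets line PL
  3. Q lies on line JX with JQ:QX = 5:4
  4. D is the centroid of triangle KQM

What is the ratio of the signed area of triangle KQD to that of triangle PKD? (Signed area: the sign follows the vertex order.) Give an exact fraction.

[KQD]:[PKD] = -53/49

Choose coordinates P = (0, 0), X = (1, 0), L = (0, 1), K = (5, 3).
1. J lies on line LP with LJ:JP = 1:5 ⇒ J = (0, 5/6)
2. M is where the line through X parallel to LK meets line PL ⇒ M = (0, -2/5)
3. Q lies on line JX with JQ:QX = 5:4 ⇒ Q = (5/9, 10/27)
4. D is the centroid of triangle KQM ⇒ D = (50/27, 401/405)
2·[KQD] = 53/81, 2·[PKD] = -49/81
[KQD]:[PKD] = 53/81:-49/81 = -53/49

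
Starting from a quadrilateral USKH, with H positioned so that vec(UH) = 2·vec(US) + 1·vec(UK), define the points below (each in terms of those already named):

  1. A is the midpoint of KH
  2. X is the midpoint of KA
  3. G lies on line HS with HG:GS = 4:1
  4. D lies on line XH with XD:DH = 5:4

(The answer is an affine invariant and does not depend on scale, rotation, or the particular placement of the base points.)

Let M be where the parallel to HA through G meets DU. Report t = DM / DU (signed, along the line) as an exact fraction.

t = 4/5

Choose coordinates U = (0, 0), S = (1, 0), K = (0, 1), H = (2, 1).
1. A is the midpoint of KH ⇒ A = (1, 1)
2. X is the midpoint of KA ⇒ X = (1/2, 1)
3. G lies on line HS with HG:GS = 4:1 ⇒ G = (6/5, 1/5)
4. D lies on line XH with XD:DH = 5:4 ⇒ D = (4/3, 1)
through G parallel to HA: direction (-1, 0); meets DU at M = (4/15, 1/5)
M = D + t·(U−D) with t = 4/5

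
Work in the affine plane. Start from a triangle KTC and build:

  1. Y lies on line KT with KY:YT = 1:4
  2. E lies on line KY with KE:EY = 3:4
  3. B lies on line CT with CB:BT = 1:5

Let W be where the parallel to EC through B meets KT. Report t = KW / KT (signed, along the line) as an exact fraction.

Set K = (0, 0), T = (1, 0), C = (0, 1); any affine frame gives the same invariant.
1. Y lies on line KT with KY:YT = 1:4 ⇒ Y = (1/5, 0)
2. E lies on line KY with KE:EY = 3:4 ⇒ E = (3/35, 0)
3. B lies on line CT with CB:BT = 1:5 ⇒ B = (1/6, 5/6)
through B parallel to EC: direction (-3/35, 1); meets KT at W = (5/21, 0)
W = K + t·(T−K) with t = 5/21

t = 5/21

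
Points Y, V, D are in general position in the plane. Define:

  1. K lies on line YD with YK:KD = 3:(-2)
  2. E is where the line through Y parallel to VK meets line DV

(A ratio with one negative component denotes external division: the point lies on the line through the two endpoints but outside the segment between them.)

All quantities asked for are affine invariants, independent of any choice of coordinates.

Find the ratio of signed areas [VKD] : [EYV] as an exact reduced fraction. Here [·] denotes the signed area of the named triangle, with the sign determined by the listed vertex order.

Assign Y = (0, 0), V = (1, 0), D = (0, 1) — the answer is frame-independent, so this choice is without loss of generality.
1. K lies on line YD with YK:KD = 3:(-2) ⇒ K = (0, 3)
2. E is where the line through Y parallel to VK meets line DV ⇒ E = (-1/2, 3/2)
2·[VKD] = 2, 2·[EYV] = 3/2
[VKD]:[EYV] = 2:3/2 = 4/3

[VKD]:[EYV] = 4/3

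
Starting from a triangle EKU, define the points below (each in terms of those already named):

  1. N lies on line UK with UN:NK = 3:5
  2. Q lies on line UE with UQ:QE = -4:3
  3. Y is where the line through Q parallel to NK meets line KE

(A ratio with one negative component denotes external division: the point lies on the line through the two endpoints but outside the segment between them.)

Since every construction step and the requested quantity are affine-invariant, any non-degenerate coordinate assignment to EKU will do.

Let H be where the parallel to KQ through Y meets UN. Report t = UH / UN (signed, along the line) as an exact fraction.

t = -16/3

Set E = (0, 0), K = (1, 0), U = (0, 1); any affine frame gives the same invariant.
1. N lies on line UK with UN:NK = 3:5 ⇒ N = (3/8, 5/8)
2. Q lies on line UE with UQ:QE = -4:3 ⇒ Q = (0, -3)
3. Y is where the line through Q parallel to NK meets line KE ⇒ Y = (-3, 0)
through Y parallel to KQ: direction (-1, -3); meets UN at H = (-2, 3)
H = U + t·(N−U) with t = -16/3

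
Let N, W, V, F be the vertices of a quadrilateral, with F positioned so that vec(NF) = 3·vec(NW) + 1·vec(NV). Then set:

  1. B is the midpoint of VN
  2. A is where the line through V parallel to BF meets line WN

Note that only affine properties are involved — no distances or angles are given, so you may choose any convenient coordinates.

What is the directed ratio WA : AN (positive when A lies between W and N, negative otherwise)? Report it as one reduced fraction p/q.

Work in coordinates with N = (0, 0), W = (1, 0), V = (0, 1), F = (3, 1).
1. B is the midpoint of VN ⇒ B = (0, 1/2)
2. A is where the line through V parallel to BF meets line WN ⇒ A = (-6, 0)
A = W + t·(N−W) with t = 7, so WA:AN = t:(1−t) = 7:-6

WA:AN = -7/6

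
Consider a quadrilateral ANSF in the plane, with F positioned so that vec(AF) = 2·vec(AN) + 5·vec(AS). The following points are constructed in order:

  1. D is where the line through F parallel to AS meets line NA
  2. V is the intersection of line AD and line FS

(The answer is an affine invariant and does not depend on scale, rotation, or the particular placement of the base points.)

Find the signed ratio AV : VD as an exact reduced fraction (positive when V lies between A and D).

Choose coordinates A = (0, 0), N = (1, 0), S = (0, 1), F = (2, 5).
1. D is where the line through F parallel to AS meets line NA ⇒ D = (2, 0)
2. V is the intersection of line AD and line FS ⇒ V = (-1/2, 0)
V = A + t·(D−A) with t = -1/4, so AV:VD = t:(1−t) = -1/4:5/4

AV:VD = -1/5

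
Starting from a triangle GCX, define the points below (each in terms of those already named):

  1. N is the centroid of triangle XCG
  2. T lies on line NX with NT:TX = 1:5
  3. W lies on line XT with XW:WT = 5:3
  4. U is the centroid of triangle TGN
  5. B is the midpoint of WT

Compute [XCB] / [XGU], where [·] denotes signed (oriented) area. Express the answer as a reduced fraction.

[XCB]:[XGU] = -195/176

Work in coordinates with G = (0, 0), C = (1, 0), X = (0, 1).
1. N is the centroid of triangle XCG ⇒ N = (1/3, 1/3)
2. T lies on line NX with NT:TX = 1:5 ⇒ T = (5/18, 4/9)
3. W lies on line XT with XW:WT = 5:3 ⇒ W = (25/144, 47/72)
4. U is the centroid of triangle TGN ⇒ U = (11/54, 7/27)
5. B is the midpoint of WT ⇒ B = (65/288, 79/144)
2·[XCB] = -65/288, 2·[XGU] = 11/54
[XCB]:[XGU] = -65/288:11/54 = -195/176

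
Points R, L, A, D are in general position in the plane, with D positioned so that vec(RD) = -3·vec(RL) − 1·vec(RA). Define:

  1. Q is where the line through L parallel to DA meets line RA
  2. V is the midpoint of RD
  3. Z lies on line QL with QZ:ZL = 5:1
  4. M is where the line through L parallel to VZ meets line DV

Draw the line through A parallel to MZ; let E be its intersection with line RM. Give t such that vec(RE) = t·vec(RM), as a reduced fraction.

Choose coordinates R = (0, 0), L = (1, 0), A = (0, 1), D = (-3, -1).
1. Q is where the line through L parallel to DA meets line RA ⇒ Q = (0, -2/3)
2. V is the midpoint of RD ⇒ V = (-3/2, -1/2)
3. Z lies on line QL with QZ:ZL = 5:1 ⇒ Z = (5/6, -1/9)
4. M is where the line through L parallel to VZ meets line DV ⇒ M = (-1, -1/3)
through A parallel to MZ: direction (11/6, 2/9); meets RM at E = (33/7, 11/7)
E = R + t·(M−R) with t = -33/7

t = -33/7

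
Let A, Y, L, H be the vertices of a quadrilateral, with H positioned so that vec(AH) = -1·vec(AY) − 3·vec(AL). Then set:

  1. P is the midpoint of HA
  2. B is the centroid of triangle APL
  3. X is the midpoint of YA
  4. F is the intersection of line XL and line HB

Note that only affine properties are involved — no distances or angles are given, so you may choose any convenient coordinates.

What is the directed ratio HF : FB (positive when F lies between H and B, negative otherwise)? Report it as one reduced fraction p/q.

HF:FB = -4

Set A = (0, 0), Y = (1, 0), L = (0, 1), H = (-1, -3); any affine frame gives the same invariant.
1. P is the midpoint of HA ⇒ P = (-1/2, -3/2)
2. B is the centroid of triangle APL ⇒ B = (-1/6, -1/6)
3. X is the midpoint of YA ⇒ X = (1/2, 0)
4. F is the intersection of line XL and line HB ⇒ F = (1/9, 7/9)
F = H + t·(B−H) with t = 4/3, so HF:FB = t:(1−t) = 4/3:-1/3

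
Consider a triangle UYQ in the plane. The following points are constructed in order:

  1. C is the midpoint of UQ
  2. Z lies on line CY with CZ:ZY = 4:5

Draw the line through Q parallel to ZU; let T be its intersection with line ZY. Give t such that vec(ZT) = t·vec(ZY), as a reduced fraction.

t = -8/5

Assign U = (0, 0), Y = (1, 0), Q = (0, 1) — the answer is frame-independent, so this choice is without loss of generality.
1. C is the midpoint of UQ ⇒ C = (0, 1/2)
2. Z lies on line CY with CZ:ZY = 4:5 ⇒ Z = (4/9, 5/18)
through Q parallel to ZU: direction (-4/9, -5/18); meets ZY at T = (-4/9, 13/18)
T = Z + t·(Y−Z) with t = -8/5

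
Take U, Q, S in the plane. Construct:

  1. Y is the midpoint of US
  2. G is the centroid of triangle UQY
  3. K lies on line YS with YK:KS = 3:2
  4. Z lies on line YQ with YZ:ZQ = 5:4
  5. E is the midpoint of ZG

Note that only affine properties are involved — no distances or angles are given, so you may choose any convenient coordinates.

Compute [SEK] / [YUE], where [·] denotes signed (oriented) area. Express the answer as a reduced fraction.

[SEK]:[YUE] = -2/5

Work in coordinates with U = (0, 0), Q = (1, 0), S = (0, 1).
1. Y is the midpoint of US ⇒ Y = (0, 1/2)
2. G is the centroid of triangle UQY ⇒ G = (1/3, 1/6)
3. K lies on line YS with YK:KS = 3:2 ⇒ K = (0, 4/5)
4. Z lies on line YQ with YZ:ZQ = 5:4 ⇒ Z = (5/9, 2/9)
5. E is the midpoint of ZG ⇒ E = (4/9, 7/36)
2·[SEK] = -4/45, 2·[YUE] = 2/9
[SEK]:[YUE] = -4/45:2/9 = -2/5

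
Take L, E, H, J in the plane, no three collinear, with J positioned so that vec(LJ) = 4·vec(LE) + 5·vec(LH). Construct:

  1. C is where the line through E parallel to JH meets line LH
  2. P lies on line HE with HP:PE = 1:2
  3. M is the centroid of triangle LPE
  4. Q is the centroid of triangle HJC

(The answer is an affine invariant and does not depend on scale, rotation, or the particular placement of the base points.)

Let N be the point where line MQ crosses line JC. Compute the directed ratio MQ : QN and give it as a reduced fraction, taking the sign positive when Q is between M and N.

Set L = (0, 0), E = (1, 0), H = (0, 1), J = (4, 5); any affine frame gives the same invariant.
1. C is where the line through E parallel to JH meets line LH ⇒ C = (0, -1)
2. P lies on line HE with HP:PE = 1:2 ⇒ P = (1/3, 2/3)
3. M is the centroid of triangle LPE ⇒ M = (4/9, 2/9)
4. Q is the centroid of triangle HJC ⇒ Q = (4/3, 5/3)
line MQ meets JC at N = (-4, -7)
Q = M + t·(N−M) with t = -1/5, so MQ:QN = -1/5:6/5

MQ:QN = -1/6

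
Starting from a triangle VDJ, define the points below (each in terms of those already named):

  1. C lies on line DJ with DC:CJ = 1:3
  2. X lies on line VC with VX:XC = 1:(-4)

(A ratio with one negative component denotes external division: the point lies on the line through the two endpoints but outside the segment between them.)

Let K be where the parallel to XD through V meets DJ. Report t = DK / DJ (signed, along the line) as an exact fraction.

t = 1/16

Choose coordinates V = (0, 0), D = (1, 0), J = (0, 1).
1. C lies on line DJ with DC:CJ = 1:3 ⇒ C = (3/4, 1/4)
2. X lies on line VC with VX:XC = 1:(-4) ⇒ X = (-1/4, -1/12)
through V parallel to XD: direction (5/4, 1/12); meets DJ at K = (15/16, 1/16)
K = D + t·(J−D) with t = 1/16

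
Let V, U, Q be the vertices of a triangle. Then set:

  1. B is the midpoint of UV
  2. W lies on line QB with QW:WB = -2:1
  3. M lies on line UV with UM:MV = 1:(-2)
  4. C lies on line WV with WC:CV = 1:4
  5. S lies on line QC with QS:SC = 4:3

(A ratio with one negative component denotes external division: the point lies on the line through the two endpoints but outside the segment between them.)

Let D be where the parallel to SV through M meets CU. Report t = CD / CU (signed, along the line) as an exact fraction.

Work in coordinates with V = (0, 0), U = (1, 0), Q = (0, 1).
1. B is the midpoint of UV ⇒ B = (1/2, 0)
2. W lies on line QB with QW:WB = -2:1 ⇒ W = (1, -1)
3. M lies on line UV with UM:MV = 1:(-2) ⇒ M = (2, 0)
4. C lies on line WV with WC:CV = 1:4 ⇒ C = (4/5, -4/5)
5. S lies on line QC with QS:SC = 4:3 ⇒ S = (16/35, -1/35)
through M parallel to SV: direction (-16/35, 1/35); meets CU at D = (66/65, 4/65)
D = C + t·(U−C) with t = 14/13

t = 14/13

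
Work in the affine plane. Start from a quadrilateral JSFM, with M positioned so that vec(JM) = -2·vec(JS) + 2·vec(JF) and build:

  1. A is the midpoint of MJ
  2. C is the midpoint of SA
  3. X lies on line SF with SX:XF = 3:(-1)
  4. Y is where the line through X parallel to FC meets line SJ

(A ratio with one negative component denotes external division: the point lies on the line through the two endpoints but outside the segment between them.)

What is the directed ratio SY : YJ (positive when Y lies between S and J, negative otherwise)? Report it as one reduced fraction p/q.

SY:YJ = -3

Work in coordinates with J = (0, 0), S = (1, 0), F = (0, 1), M = (-2, 2).
1. A is the midpoint of MJ ⇒ A = (-1, 1)
2. C is the midpoint of SA ⇒ C = (0, 1/2)
3. X lies on line SF with SX:XF = 3:(-1) ⇒ X = (-1/2, 3/2)
4. Y is where the line through X parallel to FC meets line SJ ⇒ Y = (-1/2, 0)
Y = S + t·(J−S) with t = 3/2, so SY:YJ = t:(1−t) = 3/2:-1/2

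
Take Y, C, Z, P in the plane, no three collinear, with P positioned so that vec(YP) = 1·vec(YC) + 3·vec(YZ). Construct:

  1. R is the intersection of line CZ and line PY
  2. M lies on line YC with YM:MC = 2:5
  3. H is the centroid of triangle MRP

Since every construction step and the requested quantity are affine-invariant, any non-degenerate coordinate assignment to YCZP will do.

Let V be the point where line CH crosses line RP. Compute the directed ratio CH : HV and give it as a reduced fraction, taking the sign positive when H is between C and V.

Work in coordinates with Y = (0, 0), C = (1, 0), Z = (0, 1), P = (1, 3).
1. R is the intersection of line CZ and line PY ⇒ R = (1/4, 3/4)
2. M lies on line YC with YM:MC = 2:5 ⇒ M = (2/7, 0)
3. H is the centroid of triangle MRP ⇒ H = (43/84, 5/4)
line CH meets RP at V = (35/76, 105/76)
H = C + t·(V−C) with t = 19/21, so CH:HV = 19/21:2/21

CH:HV = 19/2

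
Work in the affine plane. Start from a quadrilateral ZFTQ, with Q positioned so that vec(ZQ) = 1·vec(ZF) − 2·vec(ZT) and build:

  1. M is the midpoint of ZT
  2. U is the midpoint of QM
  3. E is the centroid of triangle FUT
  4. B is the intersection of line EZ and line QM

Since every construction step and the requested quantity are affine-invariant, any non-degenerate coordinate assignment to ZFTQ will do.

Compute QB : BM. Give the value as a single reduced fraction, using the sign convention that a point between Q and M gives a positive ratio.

QB:BM = 13/3

Work in coordinates with Z = (0, 0), F = (1, 0), T = (0, 1), Q = (1, -2).
1. M is the midpoint of ZT ⇒ M = (0, 1/2)
2. U is the midpoint of QM ⇒ U = (1/2, -3/4)
3. E is the centroid of triangle FUT ⇒ E = (1/2, 1/12)
4. B is the intersection of line EZ and line QM ⇒ B = (3/16, 1/32)
B = Q + t·(M−Q) with t = 13/16, so QB:BM = t:(1−t) = 13/16:3/16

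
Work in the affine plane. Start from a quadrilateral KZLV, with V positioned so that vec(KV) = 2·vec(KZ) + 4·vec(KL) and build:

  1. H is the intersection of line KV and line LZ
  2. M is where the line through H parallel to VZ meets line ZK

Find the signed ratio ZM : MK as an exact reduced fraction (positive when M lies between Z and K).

ZM:MK = 5

Work in coordinates with K = (0, 0), Z = (1, 0), L = (0, 1), V = (2, 4).
1. H is the intersection of line KV and line LZ ⇒ H = (1/3, 2/3)
2. M is where the line through H parallel to VZ meets line ZK ⇒ M = (1/6, 0)
M = Z + t·(K−Z) with t = 5/6, so ZM:MK = t:(1−t) = 5/6:1/6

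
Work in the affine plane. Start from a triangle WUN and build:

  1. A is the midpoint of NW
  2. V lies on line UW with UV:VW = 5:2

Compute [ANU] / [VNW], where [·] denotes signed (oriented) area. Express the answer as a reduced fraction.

[ANU]:[VNW] = -7/4

Set W = (0, 0), U = (1, 0), N = (0, 1); any affine frame gives the same invariant.
1. A is the midpoint of NW ⇒ A = (0, 1/2)
2. V lies on line UW with UV:VW = 5:2 ⇒ V = (2/7, 0)
2·[ANU] = -1/2, 2·[VNW] = 2/7
[ANU]:[VNW] = -1/2:2/7 = -7/4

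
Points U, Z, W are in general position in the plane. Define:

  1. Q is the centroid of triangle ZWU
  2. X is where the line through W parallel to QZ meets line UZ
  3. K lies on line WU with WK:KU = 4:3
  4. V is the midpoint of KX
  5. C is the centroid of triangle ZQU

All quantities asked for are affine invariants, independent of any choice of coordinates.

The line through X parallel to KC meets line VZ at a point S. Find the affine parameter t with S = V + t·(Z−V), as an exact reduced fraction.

t = -7/3

Set U = (0, 0), Z = (1, 0), W = (0, 1); any affine frame gives the same invariant.
1. Q is the centroid of triangle ZWU ⇒ Q = (1/3, 1/3)
2. X is where the line through W parallel to QZ meets line UZ ⇒ X = (2, 0)
3. K lies on line WU with WK:KU = 4:3 ⇒ K = (0, 3/7)
4. V is the midpoint of KX ⇒ V = (1, 3/14)
5. C is the centroid of triangle ZQU ⇒ C = (4/9, 1/9)
through X parallel to KC: direction (4/9, -20/63); meets VZ at S = (1, 5/7)
S = V + t·(Z−V) with t = -7/3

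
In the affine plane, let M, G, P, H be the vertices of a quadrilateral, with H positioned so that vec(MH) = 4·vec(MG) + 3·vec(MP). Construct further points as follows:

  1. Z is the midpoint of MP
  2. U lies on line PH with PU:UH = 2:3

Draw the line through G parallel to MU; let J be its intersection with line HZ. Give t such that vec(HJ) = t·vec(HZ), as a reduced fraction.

t = 3/16

Work in coordinates with M = (0, 0), G = (1, 0), P = (0, 1), H = (4, 3).
1. Z is the midpoint of MP ⇒ Z = (0, 1/2)
2. U lies on line PH with PU:UH = 2:3 ⇒ U = (8/5, 9/5)
through G parallel to MU: direction (8/5, 9/5); meets HZ at J = (13/4, 81/32)
J = H + t·(Z−H) with t = 3/16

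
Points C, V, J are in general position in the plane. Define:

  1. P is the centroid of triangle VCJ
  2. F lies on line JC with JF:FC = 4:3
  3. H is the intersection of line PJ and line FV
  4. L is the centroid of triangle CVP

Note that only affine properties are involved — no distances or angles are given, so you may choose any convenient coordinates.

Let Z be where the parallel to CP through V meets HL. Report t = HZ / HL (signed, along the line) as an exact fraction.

Set C = (0, 0), V = (1, 0), J = (0, 1); any affine frame gives the same invariant.
1. P is the centroid of triangle VCJ ⇒ P = (1/3, 1/3)
2. F lies on line JC with JF:FC = 4:3 ⇒ F = (0, 3/7)
3. H is the intersection of line PJ and line FV ⇒ H = (4/11, 3/11)
4. L is the centroid of triangle CVP ⇒ L = (4/9, 1/9)
through V parallel to CP: direction (1/3, 1/3); meets HL at Z = (2/3, -1/3)
Z = H + t·(L−H) with t = 15/4

t = 15/4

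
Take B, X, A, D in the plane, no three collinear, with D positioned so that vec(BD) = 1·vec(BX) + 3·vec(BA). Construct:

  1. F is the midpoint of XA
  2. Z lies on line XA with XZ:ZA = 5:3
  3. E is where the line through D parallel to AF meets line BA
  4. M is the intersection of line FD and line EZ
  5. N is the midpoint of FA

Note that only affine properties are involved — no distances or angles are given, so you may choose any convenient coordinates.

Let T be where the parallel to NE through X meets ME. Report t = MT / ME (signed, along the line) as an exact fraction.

Choose coordinates B = (0, 0), X = (1, 0), A = (0, 1), D = (1, 3).
1. F is the midpoint of XA ⇒ F = (1/2, 1/2)
2. Z lies on line XA with XZ:ZA = 5:3 ⇒ Z = (3/8, 5/8)
3. E is where the line through D parallel to AF meets line BA ⇒ E = (0, 4)
4. M is the intersection of line FD and line EZ ⇒ M = (3/7, 1/7)
5. N is the midpoint of FA ⇒ N = (1/4, 3/4)
through X parallel to NE: direction (-1/4, 13/4); meets ME at T = (9/4, -65/4)
T = M + t·(E−M) with t = -17/4

t = -17/4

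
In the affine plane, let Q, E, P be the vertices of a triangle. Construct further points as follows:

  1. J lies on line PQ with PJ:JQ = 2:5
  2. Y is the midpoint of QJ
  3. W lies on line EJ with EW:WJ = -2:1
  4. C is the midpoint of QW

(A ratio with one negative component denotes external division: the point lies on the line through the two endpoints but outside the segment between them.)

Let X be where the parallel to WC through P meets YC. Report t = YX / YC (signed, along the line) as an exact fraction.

t = -9/5

Assign Q = (0, 0), E = (1, 0), P = (0, 1) — the answer is frame-independent, so this choice is without loss of generality.
1. J lies on line PQ with PJ:JQ = 2:5 ⇒ J = (0, 5/7)
2. Y is the midpoint of QJ ⇒ Y = (0, 5/14)
3. W lies on line EJ with EW:WJ = -2:1 ⇒ W = (-1, 10/7)
4. C is the midpoint of QW ⇒ C = (-1/2, 5/7)
through P parallel to WC: direction (1/2, -5/7); meets YC at X = (9/10, -2/7)
X = Y + t·(C−Y) with t = -9/5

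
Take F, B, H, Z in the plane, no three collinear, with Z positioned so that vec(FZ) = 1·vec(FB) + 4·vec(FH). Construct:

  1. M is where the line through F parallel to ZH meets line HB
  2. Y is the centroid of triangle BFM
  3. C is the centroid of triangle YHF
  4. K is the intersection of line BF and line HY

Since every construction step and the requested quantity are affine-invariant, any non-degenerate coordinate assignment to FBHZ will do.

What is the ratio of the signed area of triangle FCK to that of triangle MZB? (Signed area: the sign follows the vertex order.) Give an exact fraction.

Set F = (0, 0), B = (1, 0), H = (0, 1), Z = (1, 4); any affine frame gives the same invariant.
1. M is where the line through F parallel to ZH meets line HB ⇒ M = (1/4, 3/4)
2. Y is the centroid of triangle BFM ⇒ Y = (5/12, 1/4)
3. C is the centroid of triangle YHF ⇒ C = (5/36, 5/12)
4. K is the intersection of line BF and line HY ⇒ K = (5/9, 0)
2·[FCK] = -25/108, 2·[MZB] = -3
[FCK]:[MZB] = -25/108:-3 = 25/324

[FCK]:[MZB] = 25/324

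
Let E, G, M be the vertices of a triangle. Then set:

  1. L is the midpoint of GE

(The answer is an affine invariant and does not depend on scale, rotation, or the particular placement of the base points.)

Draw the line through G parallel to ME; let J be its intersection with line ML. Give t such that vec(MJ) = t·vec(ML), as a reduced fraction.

Set E = (0, 0), G = (1, 0), M = (0, 1); any affine frame gives the same invariant.
1. L is the midpoint of GE ⇒ L = (1/2, 0)
through G parallel to ME: direction (0, -1); meets ML at J = (1, -1)
J = M + t·(L−M) with t = 2

t = 2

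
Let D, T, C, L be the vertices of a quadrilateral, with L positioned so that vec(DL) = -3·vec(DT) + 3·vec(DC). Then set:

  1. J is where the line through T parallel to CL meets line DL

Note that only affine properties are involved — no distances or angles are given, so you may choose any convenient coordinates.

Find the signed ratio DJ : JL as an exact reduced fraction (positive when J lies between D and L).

Work in coordinates with D = (0, 0), T = (1, 0), C = (0, 1), L = (-3, 3).
1. J is where the line through T parallel to CL meets line DL ⇒ J = (-2, 2)
J = D + t·(L−D) with t = 2/3, so DJ:JL = t:(1−t) = 2/3:1/3

DJ:JL = 2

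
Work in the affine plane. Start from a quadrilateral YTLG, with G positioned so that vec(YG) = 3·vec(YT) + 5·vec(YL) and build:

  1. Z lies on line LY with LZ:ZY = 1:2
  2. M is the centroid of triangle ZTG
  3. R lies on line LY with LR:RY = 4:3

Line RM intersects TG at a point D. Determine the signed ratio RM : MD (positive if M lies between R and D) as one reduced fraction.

Assign Y = (0, 0), T = (1, 0), L = (0, 1), G = (3, 5) — the answer is frame-independent, so this choice is without loss of generality.
1. Z lies on line LY with LZ:ZY = 1:2 ⇒ Z = (0, 2/3)
2. M is the centroid of triangle ZTG ⇒ M = (4/3, 17/9)
3. R lies on line LY with LR:RY = 4:3 ⇒ R = (0, 3/7)
line RM meets TG at D = (123/59, 160/59)
M = R + t·(D−R) with t = 236/369, so RM:MD = 236/369:133/369

RM:MD = 236/133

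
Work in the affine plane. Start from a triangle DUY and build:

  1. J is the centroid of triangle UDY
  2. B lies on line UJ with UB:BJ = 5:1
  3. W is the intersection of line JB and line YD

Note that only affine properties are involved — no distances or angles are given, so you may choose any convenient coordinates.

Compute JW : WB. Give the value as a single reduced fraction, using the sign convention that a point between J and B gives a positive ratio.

Choose coordinates D = (0, 0), U = (1, 0), Y = (0, 1).
1. J is the centroid of triangle UDY ⇒ J = (1/3, 1/3)
2. B lies on line UJ with UB:BJ = 5:1 ⇒ B = (4/9, 5/18)
3. W is the intersection of line JB and line YD ⇒ W = (0, 1/2)
W = J + t·(B−J) with t = -3, so JW:WB = t:(1−t) = -3:4

JW:WB = -3/4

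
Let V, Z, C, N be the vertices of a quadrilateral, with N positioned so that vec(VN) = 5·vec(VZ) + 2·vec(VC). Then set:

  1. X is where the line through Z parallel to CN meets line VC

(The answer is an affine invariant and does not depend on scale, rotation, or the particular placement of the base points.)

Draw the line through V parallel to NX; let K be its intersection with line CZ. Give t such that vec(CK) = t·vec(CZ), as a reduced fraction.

t = 25/36

Assign V = (0, 0), Z = (1, 0), C = (0, 1), N = (5, 2) — the answer is frame-independent, so this choice is without loss of generality.
1. X is where the line through Z parallel to CN meets line VC ⇒ X = (0, -1/5)
through V parallel to NX: direction (-5, -11/5); meets CZ at K = (25/36, 11/36)
K = C + t·(Z−C) with t = 25/36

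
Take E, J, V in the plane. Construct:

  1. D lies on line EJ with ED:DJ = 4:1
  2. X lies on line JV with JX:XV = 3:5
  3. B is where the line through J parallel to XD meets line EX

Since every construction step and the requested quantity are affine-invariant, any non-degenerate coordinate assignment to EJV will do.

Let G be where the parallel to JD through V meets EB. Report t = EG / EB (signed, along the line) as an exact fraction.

Assign E = (0, 0), J = (1, 0), V = (0, 1) — the answer is frame-independent, so this choice is without loss of generality.
1. D lies on line EJ with ED:DJ = 4:1 ⇒ D = (4/5, 0)
2. X lies on line JV with JX:XV = 3:5 ⇒ X = (5/8, 3/8)
3. B is where the line through J parallel to XD meets line EX ⇒ B = (25/32, 15/32)
through V parallel to JD: direction (-1/5, 0); meets EB at G = (5/3, 1)
G = E + t·(B−E) with t = 32/15

t = 32/15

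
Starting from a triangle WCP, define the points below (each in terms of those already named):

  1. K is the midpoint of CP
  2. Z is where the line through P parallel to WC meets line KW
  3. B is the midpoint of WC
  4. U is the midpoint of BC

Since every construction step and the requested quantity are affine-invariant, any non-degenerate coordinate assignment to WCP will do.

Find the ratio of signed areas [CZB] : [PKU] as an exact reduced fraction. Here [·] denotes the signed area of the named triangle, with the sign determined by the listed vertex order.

[CZB]:[PKU] = -4

Set W = (0, 0), C = (1, 0), P = (0, 1); any affine frame gives the same invariant.
1. K is the midpoint of CP ⇒ K = (1/2, 1/2)
2. Z is where the line through P parallel to WC meets line KW ⇒ Z = (1, 1)
3. B is the midpoint of WC ⇒ B = (1/2, 0)
4. U is the midpoint of BC ⇒ U = (3/4, 0)
2·[CZB] = 1/2, 2·[PKU] = -1/8
[CZB]:[PKU] = 1/2:-1/8 = -4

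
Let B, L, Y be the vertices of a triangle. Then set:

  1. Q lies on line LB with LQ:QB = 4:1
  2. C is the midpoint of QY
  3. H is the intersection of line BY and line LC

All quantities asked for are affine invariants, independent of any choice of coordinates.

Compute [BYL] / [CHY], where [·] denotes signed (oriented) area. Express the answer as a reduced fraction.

[BYL]:[CHY] = 45/2

Assign B = (0, 0), L = (1, 0), Y = (0, 1) — the answer is frame-independent, so this choice is without loss of generality.
1. Q lies on line LB with LQ:QB = 4:1 ⇒ Q = (1/5, 0)
2. C is the midpoint of QY ⇒ C = (1/10, 1/2)
3. H is the intersection of line BY and line LC ⇒ H = (0, 5/9)
2·[BYL] = -1, 2·[CHY] = -2/45
[BYL]:[CHY] = -1:-2/45 = 45/2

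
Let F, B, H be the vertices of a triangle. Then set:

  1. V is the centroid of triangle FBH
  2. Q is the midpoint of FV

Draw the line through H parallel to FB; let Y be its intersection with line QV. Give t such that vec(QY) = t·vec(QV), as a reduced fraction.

t = 5

Choose coordinates F = (0, 0), B = (1, 0), H = (0, 1).
1. V is the centroid of triangle FBH ⇒ V = (1/3, 1/3)
2. Q is the midpoint of FV ⇒ Q = (1/6, 1/6)
through H parallel to FB: direction (1, 0); meets QV at Y = (1, 1)
Y = Q + t·(V−Q) with t = 5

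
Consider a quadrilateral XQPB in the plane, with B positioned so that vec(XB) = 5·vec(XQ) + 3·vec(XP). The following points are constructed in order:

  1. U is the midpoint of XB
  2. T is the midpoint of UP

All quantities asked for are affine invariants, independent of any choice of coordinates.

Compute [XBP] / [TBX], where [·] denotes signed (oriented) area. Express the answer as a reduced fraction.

[XBP]:[TBX] = -2

Assign X = (0, 0), Q = (1, 0), P = (0, 1), B = (5, 3) — the answer is frame-independent, so this choice is without loss of generality.
1. U is the midpoint of XB ⇒ U = (5/2, 3/2)
2. T is the midpoint of UP ⇒ T = (5/4, 5/4)
2·[XBP] = 5, 2·[TBX] = -5/2
[XBP]:[TBX] = 5:-5/2 = -2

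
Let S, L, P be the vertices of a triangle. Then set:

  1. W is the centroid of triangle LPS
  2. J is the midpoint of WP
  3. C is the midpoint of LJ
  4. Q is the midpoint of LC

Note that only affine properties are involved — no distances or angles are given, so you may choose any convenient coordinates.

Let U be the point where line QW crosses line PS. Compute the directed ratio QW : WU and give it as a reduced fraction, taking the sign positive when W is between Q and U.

Set S = (0, 0), L = (1, 0), P = (0, 1); any affine frame gives the same invariant.
1. W is the centroid of triangle LPS ⇒ W = (1/3, 1/3)
2. J is the midpoint of WP ⇒ J = (1/6, 2/3)
3. C is the midpoint of LJ ⇒ C = (7/12, 1/3)
4. Q is the midpoint of LC ⇒ Q = (19/24, 1/6)
line QW meets PS at U = (0, 5/11)
W = Q + t·(U−Q) with t = 11/19, so QW:WU = 11/19:8/19

QW:WU = 11/8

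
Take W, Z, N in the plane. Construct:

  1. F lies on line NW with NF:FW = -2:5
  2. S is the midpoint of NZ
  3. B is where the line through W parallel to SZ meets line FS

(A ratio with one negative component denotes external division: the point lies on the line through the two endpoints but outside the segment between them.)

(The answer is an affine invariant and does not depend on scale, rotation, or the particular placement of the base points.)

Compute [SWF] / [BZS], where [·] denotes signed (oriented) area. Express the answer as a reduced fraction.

[SWF]:[BZS] = -5/3

Work in coordinates with W = (0, 0), Z = (1, 0), N = (0, 1).
1. F lies on line NW with NF:FW = -2:5 ⇒ F = (0, 5/3)
2. S is the midpoint of NZ ⇒ S = (1/2, 1/2)
3. B is where the line through W parallel to SZ meets line FS ⇒ B = (5/4, -5/4)
2·[SWF] = -5/6, 2·[BZS] = 1/2
[SWF]:[BZS] = -5/6:1/2 = -5/3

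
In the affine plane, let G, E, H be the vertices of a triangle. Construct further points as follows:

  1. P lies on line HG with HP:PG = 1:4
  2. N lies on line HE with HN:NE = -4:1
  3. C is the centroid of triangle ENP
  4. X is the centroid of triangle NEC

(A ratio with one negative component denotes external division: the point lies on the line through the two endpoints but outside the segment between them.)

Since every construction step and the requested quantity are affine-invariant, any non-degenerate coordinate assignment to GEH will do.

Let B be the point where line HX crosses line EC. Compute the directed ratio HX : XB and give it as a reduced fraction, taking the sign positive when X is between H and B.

Assign G = (0, 0), E = (1, 0), H = (0, 1) — the answer is frame-independent, so this choice is without loss of generality.
1. P lies on line HG with HP:PG = 1:4 ⇒ P = (0, 4/5)
2. N lies on line HE with HN:NE = -4:1 ⇒ N = (4/3, -1/3)
3. C is the centroid of triangle ENP ⇒ C = (7/9, 7/45)
4. X is the centroid of triangle NEC ⇒ X = (28/27, -8/135)
line HX meets EC at B = (14/15, 7/150)
X = H + t·(B−H) with t = 10/9, so HX:XB = 10/9:-1/9

HX:XB = -10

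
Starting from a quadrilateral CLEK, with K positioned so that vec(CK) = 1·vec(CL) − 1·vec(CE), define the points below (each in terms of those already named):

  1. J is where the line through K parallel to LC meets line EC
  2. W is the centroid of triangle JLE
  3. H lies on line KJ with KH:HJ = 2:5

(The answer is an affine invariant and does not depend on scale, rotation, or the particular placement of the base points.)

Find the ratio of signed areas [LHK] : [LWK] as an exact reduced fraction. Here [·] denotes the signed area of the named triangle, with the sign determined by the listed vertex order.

Assign C = (0, 0), L = (1, 0), E = (0, 1), K = (1, -1) — the answer is frame-independent, so this choice is without loss of generality.
1. J is where the line through K parallel to LC meets line EC ⇒ J = (0, -1)
2. W is the centroid of triangle JLE ⇒ W = (1/3, 0)
3. H lies on line KJ with KH:HJ = 2:5 ⇒ H = (5/7, -1)
2·[LHK] = 2/7, 2·[LWK] = 2/3
[LHK]:[LWK] = 2/7:2/3 = 3/7

[LHK]:[LWK] = 3/7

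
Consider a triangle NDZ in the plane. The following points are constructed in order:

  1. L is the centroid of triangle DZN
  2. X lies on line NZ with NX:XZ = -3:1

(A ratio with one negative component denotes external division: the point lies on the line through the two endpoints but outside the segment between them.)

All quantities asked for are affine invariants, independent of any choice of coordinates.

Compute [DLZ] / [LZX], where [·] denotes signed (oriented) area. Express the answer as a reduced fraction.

[DLZ]:[LZX] = 2

Set N = (0, 0), D = (1, 0), Z = (0, 1); any affine frame gives the same invariant.
1. L is the centroid of triangle DZN ⇒ L = (1/3, 1/3)
2. X lies on line NZ with NX:XZ = -3:1 ⇒ X = (0, 3/2)
2·[DLZ] = -1/3, 2·[LZX] = -1/6
[DLZ]:[LZX] = -1/3:-1/6 = 2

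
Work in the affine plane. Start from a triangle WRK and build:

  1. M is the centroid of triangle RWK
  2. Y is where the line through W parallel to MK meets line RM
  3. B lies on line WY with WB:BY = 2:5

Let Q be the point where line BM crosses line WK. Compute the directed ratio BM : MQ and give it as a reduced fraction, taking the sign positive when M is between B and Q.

BM:MQ = -9/7

Set W = (0, 0), R = (1, 0), K = (0, 1); any affine frame gives the same invariant.
1. M is the centroid of triangle RWK ⇒ M = (1/3, 1/3)
2. Y is where the line through W parallel to MK meets line RM ⇒ Y = (-1/3, 2/3)
3. B lies on line WY with WB:BY = 2:5 ⇒ B = (-2/21, 4/21)
line BM meets WK at Q = (0, 2/9)
M = B + t·(Q−B) with t = 9/2, so BM:MQ = 9/2:-7/2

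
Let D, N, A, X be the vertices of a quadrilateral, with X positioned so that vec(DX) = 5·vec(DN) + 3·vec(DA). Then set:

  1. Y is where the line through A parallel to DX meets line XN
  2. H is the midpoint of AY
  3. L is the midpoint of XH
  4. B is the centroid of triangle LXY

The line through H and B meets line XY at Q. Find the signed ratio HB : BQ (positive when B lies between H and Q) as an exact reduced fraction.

Set D = (0, 0), N = (1, 0), A = (0, 1), X = (5, 3); any affine frame gives the same invariant.
1. Y is where the line through A parallel to DX meets line XN ⇒ Y = (35/3, 8)
2. H is the midpoint of AY ⇒ H = (35/6, 9/2)
3. L is the midpoint of XH ⇒ L = (65/12, 15/4)
4. B is the centroid of triangle LXY ⇒ B = (265/36, 59/12)
line HB meets XY at Q = (23/3, 5)
B = H + t·(Q−H) with t = 5/6, so HB:BQ = 5/6:1/6

HB:BQ = 5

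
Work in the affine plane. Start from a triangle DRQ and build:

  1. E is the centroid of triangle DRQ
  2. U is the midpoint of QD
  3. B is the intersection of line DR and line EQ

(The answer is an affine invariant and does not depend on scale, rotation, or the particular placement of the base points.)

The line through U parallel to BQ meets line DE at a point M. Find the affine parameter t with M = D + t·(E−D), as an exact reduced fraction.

Set D = (0, 0), R = (1, 0), Q = (0, 1); any affine frame gives the same invariant.
1. E is the centroid of triangle DRQ ⇒ E = (1/3, 1/3)
2. U is the midpoint of QD ⇒ U = (0, 1/2)
3. B is the intersection of line DR and line EQ ⇒ B = (1/2, 0)
through U parallel to BQ: direction (-1/2, 1); meets DE at M = (1/6, 1/6)
M = D + t·(E−D) with t = 1/2

t = 1/2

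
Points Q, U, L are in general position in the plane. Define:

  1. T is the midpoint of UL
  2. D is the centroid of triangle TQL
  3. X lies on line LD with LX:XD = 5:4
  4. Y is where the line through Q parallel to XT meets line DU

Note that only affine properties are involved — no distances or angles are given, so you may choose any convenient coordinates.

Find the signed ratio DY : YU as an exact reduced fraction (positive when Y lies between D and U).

Choose coordinates Q = (0, 0), U = (1, 0), L = (0, 1).
1. T is the midpoint of UL ⇒ T = (1/2, 1/2)
2. D is the centroid of triangle TQL ⇒ D = (1/6, 1/2)
3. X lies on line LD with LX:XD = 5:4 ⇒ X = (5/54, 13/18)
4. Y is where the line through Q parallel to XT meets line DU ⇒ Y = (11, -6)
Y = D + t·(U−D) with t = 13, so DY:YU = t:(1−t) = 13:-12

DY:YU = -13/12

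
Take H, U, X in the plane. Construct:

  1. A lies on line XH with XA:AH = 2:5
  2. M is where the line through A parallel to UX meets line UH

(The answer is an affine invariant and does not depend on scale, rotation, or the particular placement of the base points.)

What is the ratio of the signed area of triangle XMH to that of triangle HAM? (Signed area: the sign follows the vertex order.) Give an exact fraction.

Assign H = (0, 0), U = (1, 0), X = (0, 1) — the answer is frame-independent, so this choice is without loss of generality.
1. A lies on line XH with XA:AH = 2:5 ⇒ A = (0, 5/7)
2. M is where the line through A parallel to UX meets line UH ⇒ M = (5/7, 0)
2·[XMH] = -5/7, 2·[HAM] = -25/49
[XMH]:[HAM] = -5/7:-25/49 = 7/5

[XMH]:[HAM] = 7/5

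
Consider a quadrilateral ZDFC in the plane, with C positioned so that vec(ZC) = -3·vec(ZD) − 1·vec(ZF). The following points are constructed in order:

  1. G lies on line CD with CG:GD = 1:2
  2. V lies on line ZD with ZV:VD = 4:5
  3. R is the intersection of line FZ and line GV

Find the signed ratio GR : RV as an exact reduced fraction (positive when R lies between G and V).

Assign Z = (0, 0), D = (1, 0), F = (0, 1), C = (-3, -1) — the answer is frame-independent, so this choice is without loss of generality.
1. G lies on line CD with CG:GD = 1:2 ⇒ G = (-5/3, -2/3)
2. V lies on line ZD with ZV:VD = 4:5 ⇒ V = (4/9, 0)
3. R is the intersection of line FZ and line GV ⇒ R = (0, -8/57)
R = G + t·(V−G) with t = 15/19, so GR:RV = t:(1−t) = 15/19:4/19

GR:RV = 15/4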